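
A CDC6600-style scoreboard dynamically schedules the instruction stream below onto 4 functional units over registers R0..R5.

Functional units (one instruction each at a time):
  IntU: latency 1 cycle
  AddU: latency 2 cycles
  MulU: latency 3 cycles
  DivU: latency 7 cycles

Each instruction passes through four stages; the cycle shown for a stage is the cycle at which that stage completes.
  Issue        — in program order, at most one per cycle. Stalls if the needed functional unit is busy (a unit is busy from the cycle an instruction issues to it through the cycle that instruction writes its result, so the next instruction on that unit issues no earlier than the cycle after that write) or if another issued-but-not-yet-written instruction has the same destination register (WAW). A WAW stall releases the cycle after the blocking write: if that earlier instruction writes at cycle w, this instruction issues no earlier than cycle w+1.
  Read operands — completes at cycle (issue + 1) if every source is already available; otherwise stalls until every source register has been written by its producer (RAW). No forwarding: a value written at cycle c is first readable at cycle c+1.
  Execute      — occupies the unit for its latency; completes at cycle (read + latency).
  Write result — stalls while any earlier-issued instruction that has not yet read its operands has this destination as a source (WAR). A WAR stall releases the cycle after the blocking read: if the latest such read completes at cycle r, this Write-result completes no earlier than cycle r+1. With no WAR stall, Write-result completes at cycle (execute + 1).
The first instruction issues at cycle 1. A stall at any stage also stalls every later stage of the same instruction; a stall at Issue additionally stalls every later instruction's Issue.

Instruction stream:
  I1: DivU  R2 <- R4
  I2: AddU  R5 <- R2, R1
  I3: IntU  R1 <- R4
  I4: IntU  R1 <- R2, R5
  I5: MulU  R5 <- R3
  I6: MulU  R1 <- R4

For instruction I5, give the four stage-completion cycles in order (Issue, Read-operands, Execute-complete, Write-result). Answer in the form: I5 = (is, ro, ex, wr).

I5 = (15, 16, 19, 20)

[I1] 1/2/9/10
[I2] 2/11/13/14  (RAW R2: wait I1 write@10)
[I3] 3/4/5/12  (WAR R1: wait I2 read@11)
[I4] 13/15/16/17  (struct: IntU busy until I3 writes@12; RAW R5: wait I2 write@14)
[I5] 15/16/19/20  (WAW R5: wait I2 write@14)
[I6] 21/22/25/26  (struct: MulU busy until I5 writes@20)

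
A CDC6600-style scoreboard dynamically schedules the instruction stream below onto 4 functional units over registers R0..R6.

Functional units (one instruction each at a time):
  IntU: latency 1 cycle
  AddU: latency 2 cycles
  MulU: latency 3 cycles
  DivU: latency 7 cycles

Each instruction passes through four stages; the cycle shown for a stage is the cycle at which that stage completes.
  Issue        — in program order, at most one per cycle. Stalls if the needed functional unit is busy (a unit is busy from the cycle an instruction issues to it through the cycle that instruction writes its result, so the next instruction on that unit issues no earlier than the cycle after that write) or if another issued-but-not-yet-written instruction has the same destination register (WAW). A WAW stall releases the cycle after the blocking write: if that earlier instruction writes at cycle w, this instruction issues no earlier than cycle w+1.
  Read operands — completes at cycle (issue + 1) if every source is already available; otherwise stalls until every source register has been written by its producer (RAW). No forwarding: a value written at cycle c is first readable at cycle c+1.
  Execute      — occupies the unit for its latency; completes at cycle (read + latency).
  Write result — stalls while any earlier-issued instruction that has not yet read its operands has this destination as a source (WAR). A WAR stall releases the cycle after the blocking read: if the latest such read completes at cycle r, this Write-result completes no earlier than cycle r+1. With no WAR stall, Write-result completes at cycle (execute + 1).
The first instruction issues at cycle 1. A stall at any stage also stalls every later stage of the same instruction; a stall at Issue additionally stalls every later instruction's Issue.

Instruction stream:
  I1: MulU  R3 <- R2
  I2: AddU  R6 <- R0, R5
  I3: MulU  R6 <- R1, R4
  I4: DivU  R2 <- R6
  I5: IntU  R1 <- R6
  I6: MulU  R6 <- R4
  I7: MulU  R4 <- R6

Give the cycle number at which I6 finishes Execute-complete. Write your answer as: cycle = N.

cycle = 17

cycle 1: issue I1 (MulU)
cycle 2: I1 read-ops | issue I2 (AddU)
cycle 3: I2 read-ops
cycle 5: I1 finished on MulU | I2 finished on AddU
cycle 6: I1→R3 | I2→R6
cycle 7: issue I3 (MulU)
cycle 8: I3 read-ops | issue I4 (DivU)
cycle 9: issue I5 (IntU)
cycle 11: I3 finished on MulU
cycle 12: I3→R6
cycle 13: I4 read-ops | I5 read-ops | issue I6 (MulU)
cycle 14: I5 finished on IntU | I6 read-ops
cycle 15: I5→R1
cycle 17: I6 finished on MulU
cycle 18: I6→R6
cycle 19: issue I7 (MulU)
cycle 20: I4 finished on DivU | I7 read-ops
cycle 21: I4→R2
cycle 23: I7 finished on MulU
cycle 24: I7→R4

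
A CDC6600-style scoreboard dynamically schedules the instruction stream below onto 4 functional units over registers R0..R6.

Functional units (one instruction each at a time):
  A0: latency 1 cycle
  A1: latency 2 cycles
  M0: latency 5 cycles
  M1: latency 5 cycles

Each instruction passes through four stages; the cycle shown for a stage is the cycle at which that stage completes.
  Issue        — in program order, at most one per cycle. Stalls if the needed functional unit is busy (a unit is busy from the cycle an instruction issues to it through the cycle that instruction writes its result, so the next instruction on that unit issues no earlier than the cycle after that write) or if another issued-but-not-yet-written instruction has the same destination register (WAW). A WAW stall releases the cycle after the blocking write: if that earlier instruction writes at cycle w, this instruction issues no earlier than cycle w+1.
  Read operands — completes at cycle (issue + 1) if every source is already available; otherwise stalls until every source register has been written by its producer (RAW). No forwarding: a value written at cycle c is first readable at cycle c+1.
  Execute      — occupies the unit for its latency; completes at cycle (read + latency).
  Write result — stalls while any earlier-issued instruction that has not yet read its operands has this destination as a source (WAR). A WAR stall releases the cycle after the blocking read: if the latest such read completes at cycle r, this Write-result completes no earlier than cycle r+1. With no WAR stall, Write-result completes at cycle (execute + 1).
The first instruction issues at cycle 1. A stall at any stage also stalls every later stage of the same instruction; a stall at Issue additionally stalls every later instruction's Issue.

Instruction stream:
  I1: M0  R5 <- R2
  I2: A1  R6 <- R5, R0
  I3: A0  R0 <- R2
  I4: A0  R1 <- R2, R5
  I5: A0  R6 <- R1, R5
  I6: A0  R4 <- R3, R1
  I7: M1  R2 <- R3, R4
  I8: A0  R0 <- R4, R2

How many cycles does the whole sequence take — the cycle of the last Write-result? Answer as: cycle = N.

cycle = 32

  I1 | 1 | 2 | 7 | 8
  I2 | 2 | 9 | 11 | 12   RAW R5: wait I1 write@8
  I3 | 3 | 4 | 5 | 10   WAR R0: wait I2 read@9
  I4 | 11 | 12 | 13 | 14   struct: A0 busy until I3 writes@10
  I5 | 15 | 16 | 17 | 18   struct: A0 busy until I4 writes@14
  I6 | 19 | 20 | 21 | 22   struct: A0 busy until I5 writes@18
  I7 | 20 | 23 | 28 | 29   RAW R4: wait I6 write@22
  I8 | 23 | 30 | 31 | 32   struct: A0 busy until I6 writes@22 · RAW R2: wait I7 write@29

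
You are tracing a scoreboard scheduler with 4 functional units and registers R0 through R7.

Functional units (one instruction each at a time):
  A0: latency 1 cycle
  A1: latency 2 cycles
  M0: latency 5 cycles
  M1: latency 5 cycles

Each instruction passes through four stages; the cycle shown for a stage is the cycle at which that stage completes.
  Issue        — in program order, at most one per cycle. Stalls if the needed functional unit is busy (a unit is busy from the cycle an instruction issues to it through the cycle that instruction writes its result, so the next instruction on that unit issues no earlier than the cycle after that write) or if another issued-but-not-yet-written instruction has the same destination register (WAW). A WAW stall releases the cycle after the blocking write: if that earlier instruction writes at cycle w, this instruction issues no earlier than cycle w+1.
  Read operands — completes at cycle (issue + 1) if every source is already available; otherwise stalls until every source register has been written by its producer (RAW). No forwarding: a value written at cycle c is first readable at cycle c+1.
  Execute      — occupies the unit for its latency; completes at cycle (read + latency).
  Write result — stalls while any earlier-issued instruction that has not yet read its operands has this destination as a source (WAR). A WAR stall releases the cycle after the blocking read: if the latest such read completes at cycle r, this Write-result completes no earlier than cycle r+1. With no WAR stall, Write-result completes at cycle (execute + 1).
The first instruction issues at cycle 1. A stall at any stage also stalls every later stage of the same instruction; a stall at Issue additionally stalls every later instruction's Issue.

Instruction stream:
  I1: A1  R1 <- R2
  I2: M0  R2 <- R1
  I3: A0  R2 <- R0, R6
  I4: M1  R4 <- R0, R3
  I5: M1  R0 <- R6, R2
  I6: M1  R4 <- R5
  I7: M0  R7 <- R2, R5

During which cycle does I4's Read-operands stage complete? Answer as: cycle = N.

cycle = 15

[1] I1 issues→A1
[2] I1 reads · I2 issues→M0
[4] I1 exec-done
[5] I1 writes R1
[6] I2 reads
[11] I2 exec-done
[12] I2 writes R2
[13] I3 issues→A0
[14] I3 reads · I4 issues→M1
[15] I3 exec-done · I4 reads
[16] I3 writes R2
[20] I4 exec-done
[21] I4 writes R4
[22] I5 issues→M1
[23] I5 reads
[28] I5 exec-done
[29] I5 writes R0
[30] I6 issues→M1
[31] I6 reads · I7 issues→M0
[32] I7 reads
[36] I6 exec-done
[37] I6 writes R4 · I7 exec-done
[38] I7 writes R7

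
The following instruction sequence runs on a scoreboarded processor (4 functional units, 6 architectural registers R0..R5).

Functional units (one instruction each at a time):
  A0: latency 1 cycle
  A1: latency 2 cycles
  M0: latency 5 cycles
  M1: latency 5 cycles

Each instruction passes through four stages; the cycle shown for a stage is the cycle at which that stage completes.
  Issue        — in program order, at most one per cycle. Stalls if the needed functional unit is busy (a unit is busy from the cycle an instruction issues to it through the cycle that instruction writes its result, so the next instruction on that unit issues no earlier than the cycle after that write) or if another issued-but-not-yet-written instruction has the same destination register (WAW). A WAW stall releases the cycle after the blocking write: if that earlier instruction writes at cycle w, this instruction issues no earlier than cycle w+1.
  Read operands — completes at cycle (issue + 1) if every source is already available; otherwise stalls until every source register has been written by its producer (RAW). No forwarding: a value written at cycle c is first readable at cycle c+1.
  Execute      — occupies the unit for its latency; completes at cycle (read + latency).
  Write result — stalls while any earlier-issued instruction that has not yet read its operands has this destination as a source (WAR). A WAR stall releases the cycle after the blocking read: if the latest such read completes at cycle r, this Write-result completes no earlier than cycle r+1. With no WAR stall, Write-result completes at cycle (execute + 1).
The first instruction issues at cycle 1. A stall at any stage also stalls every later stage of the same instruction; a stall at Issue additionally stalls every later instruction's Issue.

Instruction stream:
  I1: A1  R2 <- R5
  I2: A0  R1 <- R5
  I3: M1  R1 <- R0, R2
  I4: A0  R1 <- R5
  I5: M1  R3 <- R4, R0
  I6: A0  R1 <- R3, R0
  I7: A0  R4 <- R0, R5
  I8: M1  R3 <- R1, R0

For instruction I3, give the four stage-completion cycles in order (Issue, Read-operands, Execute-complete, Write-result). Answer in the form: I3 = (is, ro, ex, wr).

I3 = (6, 7, 12, 13)

t=1  issue I1 (A1)
t=2  I1 read-ops · issue I2 (A0)
t=3  I2 read-ops
t=4  I1 finished on A1 · I2 finished on A0
t=5  I1→R2 · I2→R1
t=6  issue I3 (M1)
t=7  I3 read-ops
t=12  I3 finished on M1
t=13  I3→R1
t=14  issue I4 (A0)
t=15  I4 read-ops · issue I5 (M1)
t=16  I4 finished on A0 · I5 read-ops
t=17  I4→R1
t=18  issue I6 (A0)
t=21  I5 finished on M1
t=22  I5→R3
t=23  I6 read-ops
t=24  I6 finished on A0
t=25  I6→R1
t=26  issue I7 (A0)
t=27  I7 read-ops · issue I8 (M1)
t=28  I7 finished on A0 · I8 read-ops
t=29  I7→R4
t=33  I8 finished on M1
t=34  I8→R3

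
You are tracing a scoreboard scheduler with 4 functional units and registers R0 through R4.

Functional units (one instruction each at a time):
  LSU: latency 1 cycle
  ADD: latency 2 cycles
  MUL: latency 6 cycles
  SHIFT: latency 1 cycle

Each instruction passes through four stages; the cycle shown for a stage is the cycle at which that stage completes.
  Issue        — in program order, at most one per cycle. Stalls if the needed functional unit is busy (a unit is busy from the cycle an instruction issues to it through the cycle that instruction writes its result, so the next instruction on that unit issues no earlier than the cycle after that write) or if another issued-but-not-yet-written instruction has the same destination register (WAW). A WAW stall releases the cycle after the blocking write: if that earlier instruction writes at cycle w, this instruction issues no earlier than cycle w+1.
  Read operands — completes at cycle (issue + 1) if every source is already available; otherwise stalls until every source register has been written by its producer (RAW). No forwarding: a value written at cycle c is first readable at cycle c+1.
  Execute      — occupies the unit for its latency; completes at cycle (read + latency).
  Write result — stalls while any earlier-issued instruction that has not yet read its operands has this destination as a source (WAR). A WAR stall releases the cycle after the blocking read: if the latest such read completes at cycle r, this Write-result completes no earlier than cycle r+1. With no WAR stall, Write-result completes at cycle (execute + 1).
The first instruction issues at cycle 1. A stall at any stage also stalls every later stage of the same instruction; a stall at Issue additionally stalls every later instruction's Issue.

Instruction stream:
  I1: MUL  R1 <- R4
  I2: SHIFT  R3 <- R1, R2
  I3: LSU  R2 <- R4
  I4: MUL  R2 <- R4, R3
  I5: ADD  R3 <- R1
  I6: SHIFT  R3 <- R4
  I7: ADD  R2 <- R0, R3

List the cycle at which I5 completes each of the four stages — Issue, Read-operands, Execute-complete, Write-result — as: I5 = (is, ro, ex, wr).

t=1  I1→MUL
t=2  I1 RO | I2→SHIFT
t=3  I3→LSU
t=4  I3 RO
t=5  I3 EX
t=8  I1 EX
t=9  I1 WR R1
t=10  I2 RO
t=11  I2 EX | I3 WR R2
t=12  I2 WR R3 | I4→MUL
t=13  I4 RO | I5→ADD
t=14  I5 RO
t=16  I5 EX
t=17  I5 WR R3
t=18  I6→SHIFT
t=19  I4 EX | I6 RO
t=20  I4 WR R2 | I6 EX
t=21  I6 WR R3 | I7→ADD
t=22  I7 RO
t=24  I7 EX
t=25  I7 WR R2

I5 = (13, 14, 16, 17)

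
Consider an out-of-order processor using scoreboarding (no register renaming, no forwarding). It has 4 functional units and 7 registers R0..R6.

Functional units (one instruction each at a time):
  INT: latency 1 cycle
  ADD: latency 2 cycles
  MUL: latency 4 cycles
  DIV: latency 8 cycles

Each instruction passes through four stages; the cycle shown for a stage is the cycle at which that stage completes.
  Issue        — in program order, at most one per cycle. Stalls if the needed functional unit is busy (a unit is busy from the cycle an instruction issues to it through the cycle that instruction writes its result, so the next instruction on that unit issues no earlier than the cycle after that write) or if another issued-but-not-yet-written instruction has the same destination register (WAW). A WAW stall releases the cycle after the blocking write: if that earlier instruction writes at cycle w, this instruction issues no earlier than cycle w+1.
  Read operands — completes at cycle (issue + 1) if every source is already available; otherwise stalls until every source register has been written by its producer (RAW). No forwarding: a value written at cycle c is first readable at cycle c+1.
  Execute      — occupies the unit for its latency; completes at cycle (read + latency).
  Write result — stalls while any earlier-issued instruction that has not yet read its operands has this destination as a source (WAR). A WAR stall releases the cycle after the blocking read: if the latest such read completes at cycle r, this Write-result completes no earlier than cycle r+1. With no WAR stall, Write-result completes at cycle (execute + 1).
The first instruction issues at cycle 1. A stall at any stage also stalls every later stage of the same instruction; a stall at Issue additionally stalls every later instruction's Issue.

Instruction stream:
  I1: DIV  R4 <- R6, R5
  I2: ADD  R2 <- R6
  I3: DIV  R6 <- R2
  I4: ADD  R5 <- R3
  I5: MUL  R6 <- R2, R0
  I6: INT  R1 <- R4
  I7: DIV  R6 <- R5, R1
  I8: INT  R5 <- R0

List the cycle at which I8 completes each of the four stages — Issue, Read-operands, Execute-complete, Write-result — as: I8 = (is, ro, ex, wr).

[1] I1→DIV
[2] I1 RO · I2→ADD
[3] I2 RO
[5] I2 EX
[6] I2 WR R2
[10] I1 EX
[11] I1 WR R4
[12] I3→DIV
[13] I3 RO · I4→ADD
[14] I4 RO
[16] I4 EX
[17] I4 WR R5
[21] I3 EX
[22] I3 WR R6
[23] I5→MUL
[24] I5 RO · I6→INT
[25] I6 RO
[26] I6 EX
[27] I6 WR R1
[28] I5 EX
[29] I5 WR R6
[30] I7→DIV
[31] I7 RO · I8→INT
[32] I8 RO
[33] I8 EX
[34] I8 WR R5
[39] I7 EX
[40] I7 WR R6

I8 = (31, 32, 33, 34)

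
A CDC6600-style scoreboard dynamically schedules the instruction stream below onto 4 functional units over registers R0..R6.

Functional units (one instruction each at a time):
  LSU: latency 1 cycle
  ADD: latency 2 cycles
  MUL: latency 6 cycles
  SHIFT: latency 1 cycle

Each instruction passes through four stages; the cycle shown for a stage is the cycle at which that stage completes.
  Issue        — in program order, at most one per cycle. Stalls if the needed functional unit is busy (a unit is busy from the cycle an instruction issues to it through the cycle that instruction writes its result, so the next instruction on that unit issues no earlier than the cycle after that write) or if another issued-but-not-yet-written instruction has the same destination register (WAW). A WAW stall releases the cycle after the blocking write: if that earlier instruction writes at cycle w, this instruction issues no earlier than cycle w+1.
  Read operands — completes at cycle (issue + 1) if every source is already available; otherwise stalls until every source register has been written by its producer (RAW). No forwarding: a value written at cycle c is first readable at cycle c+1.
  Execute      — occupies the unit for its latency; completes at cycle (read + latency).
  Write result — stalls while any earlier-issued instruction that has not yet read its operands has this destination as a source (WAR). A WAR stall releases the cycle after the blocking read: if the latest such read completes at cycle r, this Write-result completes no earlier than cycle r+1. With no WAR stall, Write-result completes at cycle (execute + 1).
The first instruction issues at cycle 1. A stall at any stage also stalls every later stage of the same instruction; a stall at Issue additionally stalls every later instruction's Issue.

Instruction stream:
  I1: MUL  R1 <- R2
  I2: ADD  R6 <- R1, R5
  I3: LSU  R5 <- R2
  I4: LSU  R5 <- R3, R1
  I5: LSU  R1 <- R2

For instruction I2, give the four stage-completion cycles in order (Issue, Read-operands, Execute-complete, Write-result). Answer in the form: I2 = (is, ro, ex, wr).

t=1  I1 issues→MUL
t=2  I1 reads · I2 issues→ADD
t=3  I3 issues→LSU
t=4  I3 reads
t=5  I3 exec-done
t=8  I1 exec-done
t=9  I1 writes R1
t=10  I2 reads
t=11  I3 writes R5
t=12  I2 exec-done · I4 issues→LSU
t=13  I2 writes R6 · I4 reads
t=14  I4 exec-done
t=15  I4 writes R5
t=16  I5 issues→LSU
t=17  I5 reads
t=18  I5 exec-done
t=19  I5 writes R1

I2 = (2, 10, 12, 13)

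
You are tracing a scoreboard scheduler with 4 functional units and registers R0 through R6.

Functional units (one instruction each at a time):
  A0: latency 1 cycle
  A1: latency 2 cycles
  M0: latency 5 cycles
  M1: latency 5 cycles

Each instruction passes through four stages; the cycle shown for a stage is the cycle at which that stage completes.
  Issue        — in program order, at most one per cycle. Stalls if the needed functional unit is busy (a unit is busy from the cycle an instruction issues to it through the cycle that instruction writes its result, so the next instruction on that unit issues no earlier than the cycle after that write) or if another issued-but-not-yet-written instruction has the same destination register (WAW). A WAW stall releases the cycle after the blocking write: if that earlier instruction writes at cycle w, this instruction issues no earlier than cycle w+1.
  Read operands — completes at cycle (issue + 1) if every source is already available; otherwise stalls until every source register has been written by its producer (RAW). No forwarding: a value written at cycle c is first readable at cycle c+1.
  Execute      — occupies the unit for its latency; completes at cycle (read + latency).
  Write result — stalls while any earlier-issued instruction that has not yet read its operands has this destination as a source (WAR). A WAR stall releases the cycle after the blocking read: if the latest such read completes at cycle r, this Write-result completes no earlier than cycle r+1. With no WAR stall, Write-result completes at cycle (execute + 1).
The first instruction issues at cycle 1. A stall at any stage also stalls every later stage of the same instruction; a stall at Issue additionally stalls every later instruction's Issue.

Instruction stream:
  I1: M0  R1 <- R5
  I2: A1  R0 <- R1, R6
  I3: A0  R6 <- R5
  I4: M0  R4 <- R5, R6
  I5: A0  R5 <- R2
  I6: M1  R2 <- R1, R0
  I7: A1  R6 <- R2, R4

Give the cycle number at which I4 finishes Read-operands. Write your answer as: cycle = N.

I1  is:1  ro:2  ex:7  wr:8
I2  is:2  ro:9  ex:11  wr:12  — RAW R1: wait I1 write@8
I3  is:3  ro:4  ex:5  wr:10  — WAR R6: wait I2 read@9
I4  is:9  ro:11  ex:16  wr:17  — struct: M0 busy until I1 writes@8, RAW R6: wait I3 write@10
I5  is:11  ro:12  ex:13  wr:14  — struct: A0 busy until I3 writes@10
I6  is:12  ro:13  ex:18  wr:19
I7  is:13  ro:20  ex:22  wr:23  — RAW R2: wait I6 write@19

cycle = 11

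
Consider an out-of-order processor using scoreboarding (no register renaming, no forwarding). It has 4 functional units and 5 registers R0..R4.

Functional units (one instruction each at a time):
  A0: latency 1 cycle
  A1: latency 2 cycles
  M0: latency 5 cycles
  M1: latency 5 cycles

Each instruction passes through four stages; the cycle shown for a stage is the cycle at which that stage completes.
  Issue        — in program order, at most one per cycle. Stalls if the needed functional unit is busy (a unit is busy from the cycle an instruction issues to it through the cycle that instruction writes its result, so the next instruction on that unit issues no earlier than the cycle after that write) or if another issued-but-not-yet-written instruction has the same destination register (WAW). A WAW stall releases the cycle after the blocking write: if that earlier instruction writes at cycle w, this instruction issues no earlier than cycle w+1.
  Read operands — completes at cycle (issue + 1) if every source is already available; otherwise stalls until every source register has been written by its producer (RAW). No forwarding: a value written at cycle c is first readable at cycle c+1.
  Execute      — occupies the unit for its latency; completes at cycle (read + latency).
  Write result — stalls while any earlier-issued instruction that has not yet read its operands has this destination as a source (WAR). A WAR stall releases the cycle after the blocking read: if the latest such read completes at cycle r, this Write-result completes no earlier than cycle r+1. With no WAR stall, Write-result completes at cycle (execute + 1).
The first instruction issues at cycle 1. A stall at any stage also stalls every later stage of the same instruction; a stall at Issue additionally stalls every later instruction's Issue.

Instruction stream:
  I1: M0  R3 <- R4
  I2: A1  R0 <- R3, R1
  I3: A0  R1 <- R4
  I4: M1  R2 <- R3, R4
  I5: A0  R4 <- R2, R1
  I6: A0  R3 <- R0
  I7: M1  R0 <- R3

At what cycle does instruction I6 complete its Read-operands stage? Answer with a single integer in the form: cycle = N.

cycle = 20

t=1  I1 dispatched to M0
t=2  I1 operands ready · I2 dispatched to A1
t=3  I3 dispatched to A0
t=4  I3 operands ready · I4 dispatched to M1
t=5  I3 complete
t=7  I1 complete
t=8  R3←I1
t=9  I2 operands ready · I4 operands ready
t=10  R1←I3
t=11  I2 complete · I5 dispatched to A0
t=12  R0←I2
t=14  I4 complete
t=15  R2←I4
t=16  I5 operands ready
t=17  I5 complete
t=18  R4←I5
t=19  I6 dispatched to A0
t=20  I6 operands ready · I7 dispatched to M1
t=21  I6 complete
t=22  R3←I6
t=23  I7 operands ready
t=28  I7 complete
t=29  R0←I7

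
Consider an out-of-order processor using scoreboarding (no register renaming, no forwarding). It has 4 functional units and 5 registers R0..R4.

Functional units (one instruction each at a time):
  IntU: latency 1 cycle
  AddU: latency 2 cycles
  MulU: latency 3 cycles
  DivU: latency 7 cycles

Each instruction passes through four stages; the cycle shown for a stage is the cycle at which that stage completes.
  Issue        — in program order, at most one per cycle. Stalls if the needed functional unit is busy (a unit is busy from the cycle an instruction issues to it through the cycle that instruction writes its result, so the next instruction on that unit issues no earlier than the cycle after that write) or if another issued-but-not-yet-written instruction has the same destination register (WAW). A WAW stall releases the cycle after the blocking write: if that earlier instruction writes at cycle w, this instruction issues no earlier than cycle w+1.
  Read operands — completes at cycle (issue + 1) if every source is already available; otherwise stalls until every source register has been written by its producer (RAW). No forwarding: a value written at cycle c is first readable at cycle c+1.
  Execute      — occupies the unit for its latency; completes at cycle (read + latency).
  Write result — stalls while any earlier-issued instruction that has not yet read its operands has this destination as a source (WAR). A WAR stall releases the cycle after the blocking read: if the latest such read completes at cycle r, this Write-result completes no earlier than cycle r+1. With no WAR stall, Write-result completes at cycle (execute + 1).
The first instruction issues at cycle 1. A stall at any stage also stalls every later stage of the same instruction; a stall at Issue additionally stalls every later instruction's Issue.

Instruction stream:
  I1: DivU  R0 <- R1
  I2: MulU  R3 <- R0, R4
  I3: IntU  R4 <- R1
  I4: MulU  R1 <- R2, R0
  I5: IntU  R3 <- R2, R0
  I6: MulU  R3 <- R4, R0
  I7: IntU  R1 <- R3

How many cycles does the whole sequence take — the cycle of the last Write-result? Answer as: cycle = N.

[1] I1→DivU
[2] I1 RO, I2→MulU
[3] I3→IntU
[4] I3 RO
[5] I3 EX
[9] I1 EX
[10] I1 WR R0
[11] I2 RO
[12] I3 WR R4
[14] I2 EX
[15] I2 WR R3
[16] I4→MulU
[17] I4 RO, I5→IntU
[18] I5 RO
[19] I5 EX
[20] I4 EX, I5 WR R3
[21] I4 WR R1
[22] I6→MulU
[23] I6 RO, I7→IntU
[26] I6 EX
[27] I6 WR R3
[28] I7 RO
[29] I7 EX
[30] I7 WR R1

cycle = 30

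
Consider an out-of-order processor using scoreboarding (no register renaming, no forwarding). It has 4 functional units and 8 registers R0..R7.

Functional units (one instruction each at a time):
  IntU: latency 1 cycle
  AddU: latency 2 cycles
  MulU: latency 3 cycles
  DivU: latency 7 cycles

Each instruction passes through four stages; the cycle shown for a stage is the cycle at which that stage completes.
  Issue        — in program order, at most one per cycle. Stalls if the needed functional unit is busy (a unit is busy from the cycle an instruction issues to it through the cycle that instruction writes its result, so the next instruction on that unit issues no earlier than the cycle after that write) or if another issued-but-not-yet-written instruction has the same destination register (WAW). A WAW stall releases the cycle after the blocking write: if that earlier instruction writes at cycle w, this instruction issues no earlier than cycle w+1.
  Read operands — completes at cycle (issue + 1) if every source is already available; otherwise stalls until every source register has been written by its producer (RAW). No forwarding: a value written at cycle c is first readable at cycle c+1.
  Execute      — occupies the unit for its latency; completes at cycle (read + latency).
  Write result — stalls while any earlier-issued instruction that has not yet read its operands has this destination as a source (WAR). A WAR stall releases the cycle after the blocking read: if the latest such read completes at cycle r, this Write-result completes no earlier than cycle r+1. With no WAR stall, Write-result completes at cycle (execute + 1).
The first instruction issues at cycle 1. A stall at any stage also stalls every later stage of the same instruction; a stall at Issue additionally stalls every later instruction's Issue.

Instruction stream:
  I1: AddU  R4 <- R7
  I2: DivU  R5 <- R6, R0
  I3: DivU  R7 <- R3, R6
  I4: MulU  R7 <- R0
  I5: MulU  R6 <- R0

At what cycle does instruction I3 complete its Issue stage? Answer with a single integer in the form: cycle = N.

[1] issue I1 (AddU)
[2] I1 read-ops · issue I2 (DivU)
[3] I2 read-ops
[4] I1 finished on AddU
[5] I1→R4
[10] I2 finished on DivU
[11] I2→R5
[12] issue I3 (DivU)
[13] I3 read-ops
[20] I3 finished on DivU
[21] I3→R7
[22] issue I4 (MulU)
[23] I4 read-ops
[26] I4 finished on MulU
[27] I4→R7
[28] issue I5 (MulU)
[29] I5 read-ops
[32] I5 finished on MulU
[33] I5→R6

cycle = 12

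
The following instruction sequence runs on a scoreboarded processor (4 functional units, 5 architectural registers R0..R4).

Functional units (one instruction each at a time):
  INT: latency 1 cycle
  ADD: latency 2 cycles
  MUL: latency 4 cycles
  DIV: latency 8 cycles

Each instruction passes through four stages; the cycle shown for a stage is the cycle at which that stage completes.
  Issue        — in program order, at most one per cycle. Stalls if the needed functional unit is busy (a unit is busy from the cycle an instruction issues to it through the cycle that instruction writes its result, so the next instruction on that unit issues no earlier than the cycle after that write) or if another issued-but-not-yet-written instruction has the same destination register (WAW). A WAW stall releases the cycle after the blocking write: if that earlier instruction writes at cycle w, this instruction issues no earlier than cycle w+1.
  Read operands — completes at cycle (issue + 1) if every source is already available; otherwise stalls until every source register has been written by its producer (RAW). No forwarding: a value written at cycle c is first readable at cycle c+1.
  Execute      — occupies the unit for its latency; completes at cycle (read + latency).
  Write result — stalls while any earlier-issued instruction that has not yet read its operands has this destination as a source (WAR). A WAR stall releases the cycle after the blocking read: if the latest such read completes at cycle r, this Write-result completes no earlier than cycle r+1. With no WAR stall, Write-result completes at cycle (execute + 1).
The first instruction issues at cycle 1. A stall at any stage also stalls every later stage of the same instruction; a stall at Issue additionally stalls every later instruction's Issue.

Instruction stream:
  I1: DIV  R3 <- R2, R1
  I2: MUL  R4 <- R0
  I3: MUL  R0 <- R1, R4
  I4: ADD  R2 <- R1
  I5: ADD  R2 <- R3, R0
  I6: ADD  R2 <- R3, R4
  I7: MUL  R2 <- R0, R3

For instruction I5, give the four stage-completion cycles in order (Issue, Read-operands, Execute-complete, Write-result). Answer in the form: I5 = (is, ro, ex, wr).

I5 = (15, 16, 18, 19)

c1: I1 dispatched to DIV
c2: I1 operands ready | I2 dispatched to MUL
c3: I2 operands ready
c7: I2 complete
c8: R4←I2
c9: I3 dispatched to MUL
c10: I1 complete | I3 operands ready | I4 dispatched to ADD
c11: R3←I1 | I4 operands ready
c13: I4 complete
c14: I3 complete | R2←I4
c15: R0←I3 | I5 dispatched to ADD
c16: I5 operands ready
c18: I5 complete
c19: R2←I5
c20: I6 dispatched to ADD
c21: I6 operands ready
c23: I6 complete
c24: R2←I6
c25: I7 dispatched to MUL
c26: I7 operands ready
c30: I7 complete
c31: R2←I7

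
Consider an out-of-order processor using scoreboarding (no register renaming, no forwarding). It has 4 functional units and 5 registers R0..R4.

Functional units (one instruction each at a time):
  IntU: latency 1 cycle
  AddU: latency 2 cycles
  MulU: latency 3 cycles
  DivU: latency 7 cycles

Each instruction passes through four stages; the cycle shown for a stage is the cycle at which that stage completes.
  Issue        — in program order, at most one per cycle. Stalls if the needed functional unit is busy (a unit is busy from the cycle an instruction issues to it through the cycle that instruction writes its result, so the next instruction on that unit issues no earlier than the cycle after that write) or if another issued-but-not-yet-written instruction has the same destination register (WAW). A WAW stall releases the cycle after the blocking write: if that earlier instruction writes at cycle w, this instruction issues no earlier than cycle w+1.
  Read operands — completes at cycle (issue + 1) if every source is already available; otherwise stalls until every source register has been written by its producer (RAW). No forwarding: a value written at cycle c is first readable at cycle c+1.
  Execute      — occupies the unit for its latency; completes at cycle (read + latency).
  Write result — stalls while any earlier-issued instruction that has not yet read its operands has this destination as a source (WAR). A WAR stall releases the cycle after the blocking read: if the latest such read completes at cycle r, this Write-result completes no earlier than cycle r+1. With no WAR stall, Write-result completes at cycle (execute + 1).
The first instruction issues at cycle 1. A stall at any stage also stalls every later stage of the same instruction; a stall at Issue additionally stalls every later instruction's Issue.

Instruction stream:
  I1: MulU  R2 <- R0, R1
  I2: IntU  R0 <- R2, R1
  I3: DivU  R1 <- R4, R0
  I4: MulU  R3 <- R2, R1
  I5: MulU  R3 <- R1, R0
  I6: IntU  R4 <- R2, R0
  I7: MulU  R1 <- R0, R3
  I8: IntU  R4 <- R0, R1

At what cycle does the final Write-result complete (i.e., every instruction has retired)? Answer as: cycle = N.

I1  is:1  ro:2  ex:5  wr:6
I2  is:2  ro:7  ex:8  wr:9  — RAW R2: wait I1 write@6
I3  is:3  ro:10  ex:17  wr:18  — RAW R0: wait I2 write@9
I4  is:7  ro:19  ex:22  wr:23  — struct: MulU busy until I1 writes@6, RAW R1: wait I3 write@18
I5  is:24  ro:25  ex:28  wr:29  — struct: MulU busy until I4 writes@23
I6  is:25  ro:26  ex:27  wr:28
I7  is:30  ro:31  ex:34  wr:35  — struct: MulU busy until I5 writes@29
I8  is:31  ro:36  ex:37  wr:38  — RAW R1: wait I7 write@35

cycle = 38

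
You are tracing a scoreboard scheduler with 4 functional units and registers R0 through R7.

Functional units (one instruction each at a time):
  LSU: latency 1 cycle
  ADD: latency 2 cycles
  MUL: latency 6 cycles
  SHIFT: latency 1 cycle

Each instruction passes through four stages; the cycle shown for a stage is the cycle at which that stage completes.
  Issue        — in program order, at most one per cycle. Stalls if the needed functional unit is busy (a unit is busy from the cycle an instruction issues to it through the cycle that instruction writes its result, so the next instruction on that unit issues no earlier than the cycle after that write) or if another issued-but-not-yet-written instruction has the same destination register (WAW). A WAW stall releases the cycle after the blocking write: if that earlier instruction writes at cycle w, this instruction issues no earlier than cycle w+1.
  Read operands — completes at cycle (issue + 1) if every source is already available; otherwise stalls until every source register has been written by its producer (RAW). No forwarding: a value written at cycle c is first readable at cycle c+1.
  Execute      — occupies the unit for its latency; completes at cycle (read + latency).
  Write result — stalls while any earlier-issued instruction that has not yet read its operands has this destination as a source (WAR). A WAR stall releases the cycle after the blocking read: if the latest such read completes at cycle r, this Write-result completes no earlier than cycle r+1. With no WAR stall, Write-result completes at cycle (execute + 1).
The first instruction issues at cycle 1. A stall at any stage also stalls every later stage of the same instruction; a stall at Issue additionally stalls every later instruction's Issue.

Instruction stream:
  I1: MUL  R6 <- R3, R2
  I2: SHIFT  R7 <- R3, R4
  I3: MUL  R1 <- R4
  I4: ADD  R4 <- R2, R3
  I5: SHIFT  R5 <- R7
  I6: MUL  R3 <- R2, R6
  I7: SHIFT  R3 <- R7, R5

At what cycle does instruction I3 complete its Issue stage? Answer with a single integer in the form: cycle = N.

[I1] 1/2/8/9
[I2] 2/3/4/5
[I3] 10/11/17/18  (struct: MUL busy until I1 writes@9)
[I4] 11/12/14/15
[I5] 12/13/14/15
[I6] 19/20/26/27  (struct: MUL busy until I3 writes@18)
[I7] 28/29/30/31  (WAW R3: wait I6 write@27)

cycle = 10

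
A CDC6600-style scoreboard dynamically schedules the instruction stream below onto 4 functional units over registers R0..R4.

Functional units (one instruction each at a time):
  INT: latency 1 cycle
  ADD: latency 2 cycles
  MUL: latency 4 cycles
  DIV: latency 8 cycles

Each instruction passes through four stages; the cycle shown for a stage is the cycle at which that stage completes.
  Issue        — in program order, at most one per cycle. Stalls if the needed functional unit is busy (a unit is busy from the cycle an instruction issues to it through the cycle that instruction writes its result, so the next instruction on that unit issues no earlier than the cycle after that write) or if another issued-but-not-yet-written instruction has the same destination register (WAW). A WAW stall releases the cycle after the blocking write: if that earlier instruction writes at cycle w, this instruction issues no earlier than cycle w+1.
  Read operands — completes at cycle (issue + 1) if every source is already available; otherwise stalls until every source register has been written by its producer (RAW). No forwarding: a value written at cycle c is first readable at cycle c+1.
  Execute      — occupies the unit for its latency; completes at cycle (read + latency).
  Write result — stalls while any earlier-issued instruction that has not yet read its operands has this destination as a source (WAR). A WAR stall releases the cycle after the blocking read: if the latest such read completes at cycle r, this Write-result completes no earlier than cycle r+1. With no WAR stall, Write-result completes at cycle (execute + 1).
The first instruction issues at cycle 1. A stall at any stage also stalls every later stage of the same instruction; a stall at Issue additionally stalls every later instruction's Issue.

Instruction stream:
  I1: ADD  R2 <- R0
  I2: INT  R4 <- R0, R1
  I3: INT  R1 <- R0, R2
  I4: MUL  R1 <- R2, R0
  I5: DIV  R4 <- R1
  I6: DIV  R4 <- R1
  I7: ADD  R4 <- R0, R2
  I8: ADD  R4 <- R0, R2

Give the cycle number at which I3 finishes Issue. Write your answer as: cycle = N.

cycle = 6

I1  is:1  ro:2  ex:4  wr:5
I2  is:2  ro:3  ex:4  wr:5
I3  is:6  ro:7  ex:8  wr:9  — struct: INT busy until I2 writes@5
I4  is:10  ro:11  ex:15  wr:16  — WAW R1: wait I3 write@9
I5  is:11  ro:17  ex:25  wr:26  — RAW R1: wait I4 write@16
I6  is:27  ro:28  ex:36  wr:37  — struct: DIV busy until I5 writes@26
I7  is:38  ro:39  ex:41  wr:42  — WAW R4: wait I6 write@37
I8  is:43  ro:44  ex:46  wr:47  — struct: ADD busy until I7 writes@42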